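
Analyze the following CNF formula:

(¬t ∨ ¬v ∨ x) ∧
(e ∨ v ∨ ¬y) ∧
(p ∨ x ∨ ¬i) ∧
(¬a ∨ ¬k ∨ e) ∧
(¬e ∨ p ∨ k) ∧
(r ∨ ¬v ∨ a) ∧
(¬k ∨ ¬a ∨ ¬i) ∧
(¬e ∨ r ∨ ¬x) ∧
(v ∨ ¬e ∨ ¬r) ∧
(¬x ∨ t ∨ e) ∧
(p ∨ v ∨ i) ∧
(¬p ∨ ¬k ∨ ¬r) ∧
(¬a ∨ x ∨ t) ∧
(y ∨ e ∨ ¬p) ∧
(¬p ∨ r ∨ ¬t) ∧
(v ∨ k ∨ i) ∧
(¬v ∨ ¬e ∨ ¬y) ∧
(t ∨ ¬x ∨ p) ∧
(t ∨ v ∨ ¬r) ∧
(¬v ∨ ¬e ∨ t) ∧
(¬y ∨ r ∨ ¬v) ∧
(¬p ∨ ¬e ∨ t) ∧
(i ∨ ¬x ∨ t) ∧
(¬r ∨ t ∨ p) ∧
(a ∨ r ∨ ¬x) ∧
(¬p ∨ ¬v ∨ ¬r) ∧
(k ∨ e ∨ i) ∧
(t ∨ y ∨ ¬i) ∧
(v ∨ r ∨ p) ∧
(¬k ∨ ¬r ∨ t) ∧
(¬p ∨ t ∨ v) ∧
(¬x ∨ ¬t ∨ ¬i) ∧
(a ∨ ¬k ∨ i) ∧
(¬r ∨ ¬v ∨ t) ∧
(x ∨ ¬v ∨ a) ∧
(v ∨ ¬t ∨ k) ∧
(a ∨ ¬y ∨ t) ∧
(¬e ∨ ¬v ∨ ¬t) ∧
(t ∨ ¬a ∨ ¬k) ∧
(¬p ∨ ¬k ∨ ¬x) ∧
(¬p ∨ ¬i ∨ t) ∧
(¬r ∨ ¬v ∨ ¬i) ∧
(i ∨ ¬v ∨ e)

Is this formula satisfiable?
No

No, the formula is not satisfiable.

No assignment of truth values to the variables can make all 43 clauses true simultaneously.

The formula is UNSAT (unsatisfiable).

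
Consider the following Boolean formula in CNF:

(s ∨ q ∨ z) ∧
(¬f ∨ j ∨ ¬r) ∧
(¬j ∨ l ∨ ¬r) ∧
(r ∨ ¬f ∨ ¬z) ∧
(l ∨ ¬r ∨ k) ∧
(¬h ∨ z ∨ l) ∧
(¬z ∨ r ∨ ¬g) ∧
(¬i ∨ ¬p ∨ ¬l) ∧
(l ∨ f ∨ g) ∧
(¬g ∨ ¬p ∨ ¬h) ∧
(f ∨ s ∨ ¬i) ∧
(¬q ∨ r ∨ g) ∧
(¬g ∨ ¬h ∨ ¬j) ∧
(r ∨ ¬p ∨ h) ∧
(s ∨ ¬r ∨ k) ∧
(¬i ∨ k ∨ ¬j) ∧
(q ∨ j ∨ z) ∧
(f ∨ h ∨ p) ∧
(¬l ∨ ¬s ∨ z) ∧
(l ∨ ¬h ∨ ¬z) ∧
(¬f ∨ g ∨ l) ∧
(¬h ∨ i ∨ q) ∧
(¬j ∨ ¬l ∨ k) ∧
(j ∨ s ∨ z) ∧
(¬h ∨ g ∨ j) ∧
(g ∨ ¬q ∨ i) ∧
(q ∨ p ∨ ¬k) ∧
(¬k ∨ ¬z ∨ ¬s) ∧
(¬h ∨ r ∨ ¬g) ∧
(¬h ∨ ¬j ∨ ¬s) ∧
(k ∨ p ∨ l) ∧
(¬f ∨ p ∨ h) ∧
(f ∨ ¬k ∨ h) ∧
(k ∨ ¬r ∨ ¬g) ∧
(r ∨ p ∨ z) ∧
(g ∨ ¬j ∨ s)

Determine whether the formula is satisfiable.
Yes

Yes, the formula is satisfiable.

One satisfying assignment is: f=False, z=True, s=True, h=False, j=False, l=True, r=True, g=False, q=False, k=False, i=False, p=True

Verification: With this assignment, all 36 clauses evaluate to true.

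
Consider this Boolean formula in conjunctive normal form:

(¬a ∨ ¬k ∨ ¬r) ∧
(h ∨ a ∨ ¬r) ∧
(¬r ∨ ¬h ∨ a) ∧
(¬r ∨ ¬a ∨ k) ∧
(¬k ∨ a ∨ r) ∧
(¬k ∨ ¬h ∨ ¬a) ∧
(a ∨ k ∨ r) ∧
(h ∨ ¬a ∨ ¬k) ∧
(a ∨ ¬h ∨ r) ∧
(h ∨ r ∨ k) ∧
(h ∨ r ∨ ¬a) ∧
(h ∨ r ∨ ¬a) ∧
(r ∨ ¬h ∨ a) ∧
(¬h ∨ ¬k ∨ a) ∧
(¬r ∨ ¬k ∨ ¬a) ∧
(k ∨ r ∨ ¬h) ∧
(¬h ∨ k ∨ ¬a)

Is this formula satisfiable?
No

No, the formula is not satisfiable.

No assignment of truth values to the variables can make all 17 clauses true simultaneously.

The formula is UNSAT (unsatisfiable).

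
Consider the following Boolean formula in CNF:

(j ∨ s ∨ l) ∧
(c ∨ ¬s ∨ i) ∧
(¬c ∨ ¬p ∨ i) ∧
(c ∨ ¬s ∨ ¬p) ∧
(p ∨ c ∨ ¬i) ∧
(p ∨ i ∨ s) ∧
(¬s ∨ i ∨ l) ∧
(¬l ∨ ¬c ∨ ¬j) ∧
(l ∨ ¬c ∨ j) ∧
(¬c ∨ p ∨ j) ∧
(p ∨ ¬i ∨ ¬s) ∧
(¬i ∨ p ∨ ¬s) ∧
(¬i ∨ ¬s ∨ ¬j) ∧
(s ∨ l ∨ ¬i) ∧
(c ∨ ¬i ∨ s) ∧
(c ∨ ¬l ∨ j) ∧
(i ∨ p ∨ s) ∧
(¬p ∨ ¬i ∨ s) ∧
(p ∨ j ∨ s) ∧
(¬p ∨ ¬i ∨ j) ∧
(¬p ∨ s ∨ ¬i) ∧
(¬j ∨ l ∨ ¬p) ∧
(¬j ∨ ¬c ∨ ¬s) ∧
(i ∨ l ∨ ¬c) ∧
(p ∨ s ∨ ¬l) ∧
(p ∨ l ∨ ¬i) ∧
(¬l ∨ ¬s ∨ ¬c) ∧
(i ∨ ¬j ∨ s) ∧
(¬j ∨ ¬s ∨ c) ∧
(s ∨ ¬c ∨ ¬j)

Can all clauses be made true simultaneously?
No

No, the formula is not satisfiable.

No assignment of truth values to the variables can make all 30 clauses true simultaneously.

The formula is UNSAT (unsatisfiable).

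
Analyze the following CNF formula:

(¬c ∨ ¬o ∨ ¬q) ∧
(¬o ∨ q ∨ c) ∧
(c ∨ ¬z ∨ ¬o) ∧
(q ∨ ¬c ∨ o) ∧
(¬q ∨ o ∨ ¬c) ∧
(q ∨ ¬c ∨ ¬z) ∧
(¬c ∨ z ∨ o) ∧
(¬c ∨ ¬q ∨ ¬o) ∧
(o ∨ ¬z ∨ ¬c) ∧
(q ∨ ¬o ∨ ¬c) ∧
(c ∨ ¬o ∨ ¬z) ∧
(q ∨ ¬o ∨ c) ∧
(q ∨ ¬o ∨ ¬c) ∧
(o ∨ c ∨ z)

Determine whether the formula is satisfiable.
Yes

Yes, the formula is satisfiable.

One satisfying assignment is: q=True, c=False, z=False, o=True

Verification: With this assignment, all 14 clauses evaluate to true.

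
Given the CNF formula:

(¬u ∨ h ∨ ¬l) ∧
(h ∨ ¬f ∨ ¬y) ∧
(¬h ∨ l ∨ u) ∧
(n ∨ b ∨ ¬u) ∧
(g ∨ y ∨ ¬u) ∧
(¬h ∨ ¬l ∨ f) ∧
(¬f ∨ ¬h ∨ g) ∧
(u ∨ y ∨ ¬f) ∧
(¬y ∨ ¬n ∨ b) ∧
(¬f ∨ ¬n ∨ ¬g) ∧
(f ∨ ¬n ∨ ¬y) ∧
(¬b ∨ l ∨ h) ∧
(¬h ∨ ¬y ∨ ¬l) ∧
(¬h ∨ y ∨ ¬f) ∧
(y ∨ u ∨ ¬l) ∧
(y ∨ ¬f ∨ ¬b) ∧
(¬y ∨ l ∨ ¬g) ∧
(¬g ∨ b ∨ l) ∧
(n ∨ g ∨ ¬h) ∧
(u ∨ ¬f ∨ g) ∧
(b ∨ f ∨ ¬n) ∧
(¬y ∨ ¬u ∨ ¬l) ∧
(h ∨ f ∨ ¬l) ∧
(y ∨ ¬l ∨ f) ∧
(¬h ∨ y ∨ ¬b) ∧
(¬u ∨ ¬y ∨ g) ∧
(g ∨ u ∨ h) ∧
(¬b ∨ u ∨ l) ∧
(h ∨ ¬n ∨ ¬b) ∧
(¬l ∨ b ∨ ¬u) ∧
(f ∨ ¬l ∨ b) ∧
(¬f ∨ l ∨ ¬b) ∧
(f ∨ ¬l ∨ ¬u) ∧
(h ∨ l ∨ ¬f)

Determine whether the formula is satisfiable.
No

No, the formula is not satisfiable.

No assignment of truth values to the variables can make all 34 clauses true simultaneously.

The formula is UNSAT (unsatisfiable).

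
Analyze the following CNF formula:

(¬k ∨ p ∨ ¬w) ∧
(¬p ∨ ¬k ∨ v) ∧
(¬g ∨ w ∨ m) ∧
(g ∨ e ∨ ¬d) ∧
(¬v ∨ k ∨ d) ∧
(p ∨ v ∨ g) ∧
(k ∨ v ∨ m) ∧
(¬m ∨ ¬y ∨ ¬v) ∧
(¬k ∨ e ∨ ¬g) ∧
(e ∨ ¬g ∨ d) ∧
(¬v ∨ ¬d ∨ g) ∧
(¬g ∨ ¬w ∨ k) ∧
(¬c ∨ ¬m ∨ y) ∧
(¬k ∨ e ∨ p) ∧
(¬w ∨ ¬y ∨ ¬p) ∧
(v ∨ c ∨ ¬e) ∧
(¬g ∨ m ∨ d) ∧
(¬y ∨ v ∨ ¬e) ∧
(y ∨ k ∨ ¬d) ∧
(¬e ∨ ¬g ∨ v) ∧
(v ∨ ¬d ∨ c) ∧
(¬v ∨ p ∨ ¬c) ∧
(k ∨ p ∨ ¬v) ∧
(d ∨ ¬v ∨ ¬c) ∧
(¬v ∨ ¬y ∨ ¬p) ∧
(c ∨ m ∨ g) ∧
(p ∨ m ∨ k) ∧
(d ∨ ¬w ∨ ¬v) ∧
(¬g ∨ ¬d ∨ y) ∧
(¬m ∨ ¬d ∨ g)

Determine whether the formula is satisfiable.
Yes

Yes, the formula is satisfiable.

One satisfying assignment is: g=False, k=False, m=True, e=False, p=True, w=False, d=False, c=False, v=False, y=False

Verification: With this assignment, all 30 clauses evaluate to true.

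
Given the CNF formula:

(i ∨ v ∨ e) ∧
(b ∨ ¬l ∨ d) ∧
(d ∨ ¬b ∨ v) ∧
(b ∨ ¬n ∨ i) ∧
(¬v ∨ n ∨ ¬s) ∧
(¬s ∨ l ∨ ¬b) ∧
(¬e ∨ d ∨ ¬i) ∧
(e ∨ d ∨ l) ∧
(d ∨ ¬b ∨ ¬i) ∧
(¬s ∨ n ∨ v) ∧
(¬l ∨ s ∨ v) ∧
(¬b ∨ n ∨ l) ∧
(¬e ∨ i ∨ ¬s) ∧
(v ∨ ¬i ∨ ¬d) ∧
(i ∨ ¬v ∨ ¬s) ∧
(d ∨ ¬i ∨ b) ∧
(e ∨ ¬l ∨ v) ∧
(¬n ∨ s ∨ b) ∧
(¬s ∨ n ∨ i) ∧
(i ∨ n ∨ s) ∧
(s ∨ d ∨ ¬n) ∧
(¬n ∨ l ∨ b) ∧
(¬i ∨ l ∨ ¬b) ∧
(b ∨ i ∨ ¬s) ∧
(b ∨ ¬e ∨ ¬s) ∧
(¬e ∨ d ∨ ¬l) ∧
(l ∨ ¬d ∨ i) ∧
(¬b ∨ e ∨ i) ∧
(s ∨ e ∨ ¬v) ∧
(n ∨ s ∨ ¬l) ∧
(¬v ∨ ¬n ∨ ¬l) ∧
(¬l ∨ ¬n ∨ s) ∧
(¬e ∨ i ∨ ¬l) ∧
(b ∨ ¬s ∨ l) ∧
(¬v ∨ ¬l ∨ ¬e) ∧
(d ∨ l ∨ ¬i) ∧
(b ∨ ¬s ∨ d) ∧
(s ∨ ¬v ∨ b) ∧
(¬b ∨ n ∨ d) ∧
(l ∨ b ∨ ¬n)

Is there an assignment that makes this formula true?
No

No, the formula is not satisfiable.

No assignment of truth values to the variables can make all 40 clauses true simultaneously.

The formula is UNSAT (unsatisfiable).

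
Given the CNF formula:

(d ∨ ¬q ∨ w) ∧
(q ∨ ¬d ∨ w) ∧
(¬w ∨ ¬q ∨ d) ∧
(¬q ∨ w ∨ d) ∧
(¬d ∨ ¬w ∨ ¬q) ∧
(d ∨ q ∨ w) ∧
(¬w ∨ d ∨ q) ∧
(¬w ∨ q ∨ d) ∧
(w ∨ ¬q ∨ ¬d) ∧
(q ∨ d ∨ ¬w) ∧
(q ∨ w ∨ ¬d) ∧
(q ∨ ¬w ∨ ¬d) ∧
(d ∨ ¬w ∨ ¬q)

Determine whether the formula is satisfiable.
No

No, the formula is not satisfiable.

No assignment of truth values to the variables can make all 13 clauses true simultaneously.

The formula is UNSAT (unsatisfiable).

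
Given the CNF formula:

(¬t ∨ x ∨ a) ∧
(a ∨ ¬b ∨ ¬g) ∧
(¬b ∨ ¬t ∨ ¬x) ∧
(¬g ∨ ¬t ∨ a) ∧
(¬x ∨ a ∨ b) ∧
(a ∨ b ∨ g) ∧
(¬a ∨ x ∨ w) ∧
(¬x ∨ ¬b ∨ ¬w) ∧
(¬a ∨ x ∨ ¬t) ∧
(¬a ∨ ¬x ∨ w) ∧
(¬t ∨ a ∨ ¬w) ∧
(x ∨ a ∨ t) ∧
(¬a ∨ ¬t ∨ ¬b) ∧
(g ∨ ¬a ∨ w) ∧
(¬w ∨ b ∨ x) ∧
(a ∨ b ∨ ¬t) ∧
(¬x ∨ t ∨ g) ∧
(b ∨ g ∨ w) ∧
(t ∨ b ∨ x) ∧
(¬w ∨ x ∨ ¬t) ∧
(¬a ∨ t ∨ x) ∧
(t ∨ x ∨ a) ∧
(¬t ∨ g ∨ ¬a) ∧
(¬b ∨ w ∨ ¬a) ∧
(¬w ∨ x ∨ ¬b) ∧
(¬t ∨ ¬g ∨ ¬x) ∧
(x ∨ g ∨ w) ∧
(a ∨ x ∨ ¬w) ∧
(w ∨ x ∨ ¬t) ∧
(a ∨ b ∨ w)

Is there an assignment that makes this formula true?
Yes

Yes, the formula is satisfiable.

One satisfying assignment is: x=True, b=False, g=True, t=False, w=True, a=True

Verification: With this assignment, all 30 clauses evaluate to true.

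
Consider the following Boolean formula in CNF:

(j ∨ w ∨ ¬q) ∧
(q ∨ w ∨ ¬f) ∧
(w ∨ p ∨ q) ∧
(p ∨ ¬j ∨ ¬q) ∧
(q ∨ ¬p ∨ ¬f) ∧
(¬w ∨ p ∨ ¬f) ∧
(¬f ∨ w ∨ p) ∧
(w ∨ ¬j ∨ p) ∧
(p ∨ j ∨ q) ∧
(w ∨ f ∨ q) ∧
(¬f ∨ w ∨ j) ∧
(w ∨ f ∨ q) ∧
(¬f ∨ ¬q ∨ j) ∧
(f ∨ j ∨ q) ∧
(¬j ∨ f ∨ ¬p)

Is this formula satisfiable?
Yes

Yes, the formula is satisfiable.

One satisfying assignment is: p=False, w=True, f=False, j=True, q=False

Verification: With this assignment, all 15 clauses evaluate to true.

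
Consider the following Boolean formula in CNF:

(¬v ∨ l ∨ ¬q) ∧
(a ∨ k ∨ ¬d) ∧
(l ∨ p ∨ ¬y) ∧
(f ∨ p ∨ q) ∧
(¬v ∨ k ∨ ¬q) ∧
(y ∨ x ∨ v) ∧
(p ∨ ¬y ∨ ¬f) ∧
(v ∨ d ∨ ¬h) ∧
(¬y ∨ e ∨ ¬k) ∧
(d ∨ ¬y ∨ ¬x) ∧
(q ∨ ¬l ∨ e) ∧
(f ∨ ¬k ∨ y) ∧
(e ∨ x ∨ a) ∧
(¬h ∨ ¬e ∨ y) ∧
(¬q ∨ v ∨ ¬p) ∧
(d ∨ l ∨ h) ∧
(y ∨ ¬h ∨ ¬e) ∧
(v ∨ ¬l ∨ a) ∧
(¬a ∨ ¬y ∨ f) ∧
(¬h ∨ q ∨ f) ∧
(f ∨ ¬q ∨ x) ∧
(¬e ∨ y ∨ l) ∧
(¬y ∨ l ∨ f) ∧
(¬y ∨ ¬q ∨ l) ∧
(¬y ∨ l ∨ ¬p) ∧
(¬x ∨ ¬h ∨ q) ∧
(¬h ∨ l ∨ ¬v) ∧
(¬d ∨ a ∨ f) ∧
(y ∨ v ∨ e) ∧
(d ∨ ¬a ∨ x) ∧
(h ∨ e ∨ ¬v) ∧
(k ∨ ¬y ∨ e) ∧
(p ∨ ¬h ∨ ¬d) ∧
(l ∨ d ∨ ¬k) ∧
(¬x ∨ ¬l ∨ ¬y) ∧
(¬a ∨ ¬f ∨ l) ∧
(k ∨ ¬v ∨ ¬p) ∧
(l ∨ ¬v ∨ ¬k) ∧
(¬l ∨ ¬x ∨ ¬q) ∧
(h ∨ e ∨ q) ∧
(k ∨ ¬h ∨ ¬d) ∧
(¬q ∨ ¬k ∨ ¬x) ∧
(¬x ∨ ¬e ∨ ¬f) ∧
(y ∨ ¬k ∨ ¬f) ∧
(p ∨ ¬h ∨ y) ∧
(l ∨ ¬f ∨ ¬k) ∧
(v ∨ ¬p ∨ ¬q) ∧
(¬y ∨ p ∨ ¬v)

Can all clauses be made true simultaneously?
Yes

Yes, the formula is satisfiable.

One satisfying assignment is: l=True, e=True, a=False, h=False, v=True, p=False, y=False, q=False, d=False, x=False, f=True, k=False

Verification: With this assignment, all 48 clauses evaluate to true.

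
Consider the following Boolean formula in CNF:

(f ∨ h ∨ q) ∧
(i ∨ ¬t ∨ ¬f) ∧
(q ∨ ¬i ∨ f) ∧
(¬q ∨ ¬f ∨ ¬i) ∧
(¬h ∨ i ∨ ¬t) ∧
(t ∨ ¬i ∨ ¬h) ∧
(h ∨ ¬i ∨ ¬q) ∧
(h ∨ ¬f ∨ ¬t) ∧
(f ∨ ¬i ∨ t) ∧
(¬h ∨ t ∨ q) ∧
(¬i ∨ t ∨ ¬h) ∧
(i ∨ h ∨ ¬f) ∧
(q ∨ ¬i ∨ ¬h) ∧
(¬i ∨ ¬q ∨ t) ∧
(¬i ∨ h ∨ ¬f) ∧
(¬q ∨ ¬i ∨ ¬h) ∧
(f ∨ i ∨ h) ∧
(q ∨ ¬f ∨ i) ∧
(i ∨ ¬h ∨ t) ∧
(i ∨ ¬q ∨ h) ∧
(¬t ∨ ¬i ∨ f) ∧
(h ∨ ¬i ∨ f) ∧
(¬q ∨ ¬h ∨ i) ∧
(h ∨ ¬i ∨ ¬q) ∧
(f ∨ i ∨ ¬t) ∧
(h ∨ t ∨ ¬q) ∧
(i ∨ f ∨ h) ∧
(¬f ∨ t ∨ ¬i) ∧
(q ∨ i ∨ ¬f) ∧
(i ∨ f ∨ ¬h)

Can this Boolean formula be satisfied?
No

No, the formula is not satisfiable.

No assignment of truth values to the variables can make all 30 clauses true simultaneously.

The formula is UNSAT (unsatisfiable).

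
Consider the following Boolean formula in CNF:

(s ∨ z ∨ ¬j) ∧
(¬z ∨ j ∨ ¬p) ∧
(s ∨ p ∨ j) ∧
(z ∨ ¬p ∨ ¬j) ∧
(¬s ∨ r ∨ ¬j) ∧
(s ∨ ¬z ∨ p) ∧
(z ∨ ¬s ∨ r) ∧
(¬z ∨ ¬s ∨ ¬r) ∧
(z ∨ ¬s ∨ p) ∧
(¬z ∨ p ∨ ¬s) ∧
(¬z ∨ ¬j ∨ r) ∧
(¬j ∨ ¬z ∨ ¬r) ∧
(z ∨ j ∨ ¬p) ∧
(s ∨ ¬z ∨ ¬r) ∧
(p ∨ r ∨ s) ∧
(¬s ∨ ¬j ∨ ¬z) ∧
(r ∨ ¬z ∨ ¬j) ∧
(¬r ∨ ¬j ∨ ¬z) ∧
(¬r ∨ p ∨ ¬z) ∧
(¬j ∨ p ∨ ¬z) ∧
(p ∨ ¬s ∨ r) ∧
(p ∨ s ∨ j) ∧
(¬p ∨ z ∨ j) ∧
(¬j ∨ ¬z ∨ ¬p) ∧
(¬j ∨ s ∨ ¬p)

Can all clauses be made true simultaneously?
No

No, the formula is not satisfiable.

No assignment of truth values to the variables can make all 25 clauses true simultaneously.

The formula is UNSAT (unsatisfiable).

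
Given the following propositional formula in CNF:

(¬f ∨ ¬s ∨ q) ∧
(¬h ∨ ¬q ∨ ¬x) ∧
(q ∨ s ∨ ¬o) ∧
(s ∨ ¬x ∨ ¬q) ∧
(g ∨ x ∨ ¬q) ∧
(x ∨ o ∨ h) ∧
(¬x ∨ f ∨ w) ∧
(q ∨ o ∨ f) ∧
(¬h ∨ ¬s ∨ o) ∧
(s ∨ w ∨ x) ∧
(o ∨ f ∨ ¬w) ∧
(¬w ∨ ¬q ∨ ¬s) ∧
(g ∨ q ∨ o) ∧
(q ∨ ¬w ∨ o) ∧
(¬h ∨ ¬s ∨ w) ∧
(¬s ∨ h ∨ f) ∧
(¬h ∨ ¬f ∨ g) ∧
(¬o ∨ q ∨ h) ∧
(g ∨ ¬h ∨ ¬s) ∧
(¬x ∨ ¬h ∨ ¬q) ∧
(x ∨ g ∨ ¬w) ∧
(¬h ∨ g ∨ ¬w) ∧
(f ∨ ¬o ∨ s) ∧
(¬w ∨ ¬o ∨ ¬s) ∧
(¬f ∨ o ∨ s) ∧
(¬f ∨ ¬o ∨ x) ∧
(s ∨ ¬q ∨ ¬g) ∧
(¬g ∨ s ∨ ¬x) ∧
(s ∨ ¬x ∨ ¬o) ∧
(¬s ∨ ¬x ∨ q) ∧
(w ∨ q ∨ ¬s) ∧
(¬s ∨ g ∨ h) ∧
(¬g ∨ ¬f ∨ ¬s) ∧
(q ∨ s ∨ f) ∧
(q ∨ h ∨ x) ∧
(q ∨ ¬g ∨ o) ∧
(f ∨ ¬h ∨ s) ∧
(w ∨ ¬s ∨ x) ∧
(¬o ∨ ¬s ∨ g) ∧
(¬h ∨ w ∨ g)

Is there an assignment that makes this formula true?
No

No, the formula is not satisfiable.

No assignment of truth values to the variables can make all 40 clauses true simultaneously.

The formula is UNSAT (unsatisfiable).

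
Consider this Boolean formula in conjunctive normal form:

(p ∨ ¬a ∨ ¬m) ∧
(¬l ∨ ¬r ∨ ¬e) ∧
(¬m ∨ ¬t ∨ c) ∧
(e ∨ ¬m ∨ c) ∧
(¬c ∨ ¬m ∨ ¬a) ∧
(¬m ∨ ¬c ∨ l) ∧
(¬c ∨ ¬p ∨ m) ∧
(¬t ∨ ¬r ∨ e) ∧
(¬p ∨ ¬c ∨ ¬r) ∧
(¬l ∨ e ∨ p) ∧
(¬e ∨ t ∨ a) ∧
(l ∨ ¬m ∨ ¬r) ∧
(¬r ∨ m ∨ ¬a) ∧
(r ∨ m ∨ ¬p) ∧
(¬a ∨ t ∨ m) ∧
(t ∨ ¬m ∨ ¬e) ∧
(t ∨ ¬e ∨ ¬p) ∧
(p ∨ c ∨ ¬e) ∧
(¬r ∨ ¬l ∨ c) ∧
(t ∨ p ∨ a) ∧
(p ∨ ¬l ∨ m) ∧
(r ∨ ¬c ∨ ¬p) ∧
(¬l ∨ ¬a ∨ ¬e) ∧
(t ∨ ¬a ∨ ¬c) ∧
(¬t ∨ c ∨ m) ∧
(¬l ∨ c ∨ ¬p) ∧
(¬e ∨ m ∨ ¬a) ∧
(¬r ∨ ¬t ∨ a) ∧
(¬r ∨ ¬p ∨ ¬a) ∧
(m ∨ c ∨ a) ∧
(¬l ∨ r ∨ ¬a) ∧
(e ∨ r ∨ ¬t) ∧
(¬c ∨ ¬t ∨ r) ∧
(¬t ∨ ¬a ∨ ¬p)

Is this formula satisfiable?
No

No, the formula is not satisfiable.

No assignment of truth values to the variables can make all 34 clauses true simultaneously.

The formula is UNSAT (unsatisfiable).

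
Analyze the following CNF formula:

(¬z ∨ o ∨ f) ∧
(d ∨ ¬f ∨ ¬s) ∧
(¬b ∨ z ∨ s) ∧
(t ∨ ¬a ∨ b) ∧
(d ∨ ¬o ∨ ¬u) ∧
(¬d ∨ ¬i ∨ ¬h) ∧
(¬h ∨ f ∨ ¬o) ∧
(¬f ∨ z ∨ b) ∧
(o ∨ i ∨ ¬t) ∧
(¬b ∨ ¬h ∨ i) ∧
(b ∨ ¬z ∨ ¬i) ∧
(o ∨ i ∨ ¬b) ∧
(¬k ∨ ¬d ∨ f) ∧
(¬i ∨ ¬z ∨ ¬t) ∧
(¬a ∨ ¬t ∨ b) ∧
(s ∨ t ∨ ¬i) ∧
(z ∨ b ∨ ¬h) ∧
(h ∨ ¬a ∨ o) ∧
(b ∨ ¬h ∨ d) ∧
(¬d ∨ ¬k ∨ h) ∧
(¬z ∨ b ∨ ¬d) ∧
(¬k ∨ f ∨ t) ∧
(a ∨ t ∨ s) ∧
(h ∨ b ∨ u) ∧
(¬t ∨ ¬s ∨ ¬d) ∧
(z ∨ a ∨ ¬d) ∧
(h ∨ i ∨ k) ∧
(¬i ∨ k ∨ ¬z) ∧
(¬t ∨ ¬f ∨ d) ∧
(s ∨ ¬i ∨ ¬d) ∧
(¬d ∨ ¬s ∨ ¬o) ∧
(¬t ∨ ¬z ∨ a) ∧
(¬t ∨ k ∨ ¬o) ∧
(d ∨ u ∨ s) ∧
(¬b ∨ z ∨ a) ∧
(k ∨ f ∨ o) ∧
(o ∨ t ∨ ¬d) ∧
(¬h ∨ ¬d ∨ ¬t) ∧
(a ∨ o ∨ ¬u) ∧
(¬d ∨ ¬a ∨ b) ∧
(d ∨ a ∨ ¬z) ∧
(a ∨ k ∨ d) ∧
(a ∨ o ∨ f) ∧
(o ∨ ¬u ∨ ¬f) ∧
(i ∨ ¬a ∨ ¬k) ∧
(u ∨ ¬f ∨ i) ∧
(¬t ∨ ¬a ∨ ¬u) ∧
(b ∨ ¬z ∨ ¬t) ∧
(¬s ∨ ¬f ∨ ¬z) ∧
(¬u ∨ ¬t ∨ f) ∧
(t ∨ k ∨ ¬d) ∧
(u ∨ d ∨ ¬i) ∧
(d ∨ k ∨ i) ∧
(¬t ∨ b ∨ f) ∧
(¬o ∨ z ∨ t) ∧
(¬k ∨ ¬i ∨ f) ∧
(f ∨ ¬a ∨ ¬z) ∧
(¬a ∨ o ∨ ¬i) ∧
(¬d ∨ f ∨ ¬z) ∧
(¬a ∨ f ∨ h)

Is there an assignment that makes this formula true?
No

No, the formula is not satisfiable.

No assignment of truth values to the variables can make all 60 clauses true simultaneously.

The formula is UNSAT (unsatisfiable).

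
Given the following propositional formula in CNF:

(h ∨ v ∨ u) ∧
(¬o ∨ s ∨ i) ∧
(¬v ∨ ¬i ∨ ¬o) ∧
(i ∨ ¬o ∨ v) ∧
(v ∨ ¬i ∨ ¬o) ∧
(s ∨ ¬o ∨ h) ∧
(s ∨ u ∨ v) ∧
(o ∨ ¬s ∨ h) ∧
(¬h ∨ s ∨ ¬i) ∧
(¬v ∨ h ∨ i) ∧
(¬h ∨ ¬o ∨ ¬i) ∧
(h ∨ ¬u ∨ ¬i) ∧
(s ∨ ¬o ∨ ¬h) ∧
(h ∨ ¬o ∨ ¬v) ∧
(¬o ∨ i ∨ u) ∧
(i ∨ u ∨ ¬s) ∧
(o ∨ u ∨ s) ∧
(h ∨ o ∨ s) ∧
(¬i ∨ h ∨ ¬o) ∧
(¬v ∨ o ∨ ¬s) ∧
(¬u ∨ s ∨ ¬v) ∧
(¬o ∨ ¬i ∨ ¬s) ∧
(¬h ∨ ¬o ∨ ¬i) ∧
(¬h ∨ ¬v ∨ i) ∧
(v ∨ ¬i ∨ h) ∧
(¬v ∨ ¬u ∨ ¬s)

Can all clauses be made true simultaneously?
Yes

Yes, the formula is satisfiable.

One satisfying assignment is: v=False, u=True, i=False, h=True, o=False, s=False

Verification: With this assignment, all 26 clauses evaluate to true.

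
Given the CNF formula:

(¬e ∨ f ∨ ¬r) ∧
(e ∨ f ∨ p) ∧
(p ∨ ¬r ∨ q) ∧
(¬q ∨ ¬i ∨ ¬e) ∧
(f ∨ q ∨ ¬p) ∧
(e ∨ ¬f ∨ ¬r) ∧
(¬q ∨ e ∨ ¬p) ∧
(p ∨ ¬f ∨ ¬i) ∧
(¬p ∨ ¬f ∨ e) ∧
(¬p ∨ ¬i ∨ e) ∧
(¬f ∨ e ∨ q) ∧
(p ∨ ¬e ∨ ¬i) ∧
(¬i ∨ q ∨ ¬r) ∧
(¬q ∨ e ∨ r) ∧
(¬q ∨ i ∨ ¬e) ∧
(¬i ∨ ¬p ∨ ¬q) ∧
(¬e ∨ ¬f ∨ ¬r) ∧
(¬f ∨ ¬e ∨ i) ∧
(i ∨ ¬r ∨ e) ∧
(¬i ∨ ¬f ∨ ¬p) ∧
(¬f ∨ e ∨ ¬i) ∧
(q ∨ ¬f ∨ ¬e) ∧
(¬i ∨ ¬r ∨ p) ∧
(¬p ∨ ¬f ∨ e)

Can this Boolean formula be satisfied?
Yes

Yes, the formula is satisfiable.

One satisfying assignment is: r=False, i=False, q=False, f=False, e=True, p=False

Verification: With this assignment, all 24 clauses evaluate to true.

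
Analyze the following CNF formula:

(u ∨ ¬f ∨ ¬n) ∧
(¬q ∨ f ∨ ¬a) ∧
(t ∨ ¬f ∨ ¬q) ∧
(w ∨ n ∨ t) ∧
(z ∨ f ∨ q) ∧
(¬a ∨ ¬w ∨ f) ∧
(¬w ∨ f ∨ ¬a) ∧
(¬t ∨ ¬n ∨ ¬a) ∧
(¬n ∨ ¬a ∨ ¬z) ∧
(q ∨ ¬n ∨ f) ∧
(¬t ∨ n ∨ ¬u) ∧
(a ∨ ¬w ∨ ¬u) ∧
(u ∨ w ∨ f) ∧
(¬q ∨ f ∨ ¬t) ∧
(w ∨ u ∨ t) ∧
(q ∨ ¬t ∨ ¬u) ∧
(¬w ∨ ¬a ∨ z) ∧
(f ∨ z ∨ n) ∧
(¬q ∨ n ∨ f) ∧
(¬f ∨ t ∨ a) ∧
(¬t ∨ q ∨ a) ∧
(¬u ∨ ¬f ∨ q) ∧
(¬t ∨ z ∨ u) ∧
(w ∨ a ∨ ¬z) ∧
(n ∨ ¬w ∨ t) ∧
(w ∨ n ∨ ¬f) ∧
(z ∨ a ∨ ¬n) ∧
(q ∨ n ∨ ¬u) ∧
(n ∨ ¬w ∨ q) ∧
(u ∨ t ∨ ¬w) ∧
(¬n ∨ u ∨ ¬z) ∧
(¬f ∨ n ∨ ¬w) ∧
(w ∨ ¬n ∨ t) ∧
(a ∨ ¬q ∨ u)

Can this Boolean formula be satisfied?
No

No, the formula is not satisfiable.

No assignment of truth values to the variables can make all 34 clauses true simultaneously.

The formula is UNSAT (unsatisfiable).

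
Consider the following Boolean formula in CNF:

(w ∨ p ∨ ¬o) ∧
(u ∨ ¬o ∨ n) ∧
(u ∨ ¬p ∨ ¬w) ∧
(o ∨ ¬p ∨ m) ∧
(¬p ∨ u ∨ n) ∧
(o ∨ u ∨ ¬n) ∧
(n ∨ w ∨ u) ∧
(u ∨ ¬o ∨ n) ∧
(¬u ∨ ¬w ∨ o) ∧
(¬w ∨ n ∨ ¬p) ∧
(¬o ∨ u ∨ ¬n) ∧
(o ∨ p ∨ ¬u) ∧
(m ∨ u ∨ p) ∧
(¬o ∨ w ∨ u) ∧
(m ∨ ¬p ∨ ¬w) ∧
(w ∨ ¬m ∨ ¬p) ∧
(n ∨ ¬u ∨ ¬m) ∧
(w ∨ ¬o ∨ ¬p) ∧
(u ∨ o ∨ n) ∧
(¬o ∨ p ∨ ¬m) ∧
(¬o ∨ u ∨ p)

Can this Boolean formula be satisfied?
Yes

Yes, the formula is satisfiable.

One satisfying assignment is: w=True, o=True, p=True, n=True, m=True, u=True

Verification: With this assignment, all 21 clauses evaluate to true.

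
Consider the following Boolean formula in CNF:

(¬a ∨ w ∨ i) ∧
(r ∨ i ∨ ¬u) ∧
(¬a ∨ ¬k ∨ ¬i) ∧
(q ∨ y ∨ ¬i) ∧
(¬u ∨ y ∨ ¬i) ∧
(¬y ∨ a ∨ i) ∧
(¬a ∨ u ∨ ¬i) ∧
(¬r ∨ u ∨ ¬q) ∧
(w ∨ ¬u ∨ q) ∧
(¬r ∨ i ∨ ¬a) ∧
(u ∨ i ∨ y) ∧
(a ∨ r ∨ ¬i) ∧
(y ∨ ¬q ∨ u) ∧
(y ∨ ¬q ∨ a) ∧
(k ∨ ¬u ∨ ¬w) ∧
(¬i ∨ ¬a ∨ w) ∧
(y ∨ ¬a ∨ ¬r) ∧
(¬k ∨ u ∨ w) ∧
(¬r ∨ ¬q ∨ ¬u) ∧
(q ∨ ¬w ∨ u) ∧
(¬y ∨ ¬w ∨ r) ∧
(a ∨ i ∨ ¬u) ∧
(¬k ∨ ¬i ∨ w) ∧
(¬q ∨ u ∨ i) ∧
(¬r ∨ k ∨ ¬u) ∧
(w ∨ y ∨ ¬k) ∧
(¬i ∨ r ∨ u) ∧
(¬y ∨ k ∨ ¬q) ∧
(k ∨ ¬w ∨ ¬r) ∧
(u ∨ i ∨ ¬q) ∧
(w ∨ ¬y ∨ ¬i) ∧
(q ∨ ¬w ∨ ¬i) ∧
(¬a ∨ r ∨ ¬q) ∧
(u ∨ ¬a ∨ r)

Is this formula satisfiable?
No

No, the formula is not satisfiable.

No assignment of truth values to the variables can make all 34 clauses true simultaneously.

The formula is UNSAT (unsatisfiable).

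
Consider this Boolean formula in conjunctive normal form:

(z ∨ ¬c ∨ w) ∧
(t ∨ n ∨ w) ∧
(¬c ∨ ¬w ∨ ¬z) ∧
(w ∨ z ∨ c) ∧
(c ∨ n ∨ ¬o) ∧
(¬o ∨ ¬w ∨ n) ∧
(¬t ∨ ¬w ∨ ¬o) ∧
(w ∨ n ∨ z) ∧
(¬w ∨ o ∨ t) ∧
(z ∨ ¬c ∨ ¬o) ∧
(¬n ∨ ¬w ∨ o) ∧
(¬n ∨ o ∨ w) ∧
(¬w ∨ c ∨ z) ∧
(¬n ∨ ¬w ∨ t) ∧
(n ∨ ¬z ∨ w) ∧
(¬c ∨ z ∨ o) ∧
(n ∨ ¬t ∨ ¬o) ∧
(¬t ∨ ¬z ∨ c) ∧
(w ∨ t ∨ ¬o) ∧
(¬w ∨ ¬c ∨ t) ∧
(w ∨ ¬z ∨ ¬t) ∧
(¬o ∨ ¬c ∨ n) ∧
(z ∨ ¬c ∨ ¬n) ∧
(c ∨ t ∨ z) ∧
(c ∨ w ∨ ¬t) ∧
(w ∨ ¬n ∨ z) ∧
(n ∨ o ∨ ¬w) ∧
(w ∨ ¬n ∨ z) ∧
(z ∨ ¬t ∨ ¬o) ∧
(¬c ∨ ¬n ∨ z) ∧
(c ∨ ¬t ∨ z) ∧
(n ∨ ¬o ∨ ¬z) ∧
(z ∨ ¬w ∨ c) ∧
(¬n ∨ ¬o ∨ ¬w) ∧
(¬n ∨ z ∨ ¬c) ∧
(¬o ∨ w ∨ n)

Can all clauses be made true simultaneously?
No

No, the formula is not satisfiable.

No assignment of truth values to the variables can make all 36 clauses true simultaneously.

The formula is UNSAT (unsatisfiable).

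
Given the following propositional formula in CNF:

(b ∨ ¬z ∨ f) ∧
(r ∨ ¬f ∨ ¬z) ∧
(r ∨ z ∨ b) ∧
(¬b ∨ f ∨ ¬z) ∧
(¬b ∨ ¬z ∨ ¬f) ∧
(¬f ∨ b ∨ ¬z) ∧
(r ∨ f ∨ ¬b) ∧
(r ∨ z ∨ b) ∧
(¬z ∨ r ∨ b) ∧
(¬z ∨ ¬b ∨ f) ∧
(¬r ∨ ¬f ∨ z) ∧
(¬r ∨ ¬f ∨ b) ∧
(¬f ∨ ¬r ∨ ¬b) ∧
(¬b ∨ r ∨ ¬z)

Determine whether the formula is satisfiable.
Yes

Yes, the formula is satisfiable.

One satisfying assignment is: z=False, r=False, b=True, f=True

Verification: With this assignment, all 14 clauses evaluate to true.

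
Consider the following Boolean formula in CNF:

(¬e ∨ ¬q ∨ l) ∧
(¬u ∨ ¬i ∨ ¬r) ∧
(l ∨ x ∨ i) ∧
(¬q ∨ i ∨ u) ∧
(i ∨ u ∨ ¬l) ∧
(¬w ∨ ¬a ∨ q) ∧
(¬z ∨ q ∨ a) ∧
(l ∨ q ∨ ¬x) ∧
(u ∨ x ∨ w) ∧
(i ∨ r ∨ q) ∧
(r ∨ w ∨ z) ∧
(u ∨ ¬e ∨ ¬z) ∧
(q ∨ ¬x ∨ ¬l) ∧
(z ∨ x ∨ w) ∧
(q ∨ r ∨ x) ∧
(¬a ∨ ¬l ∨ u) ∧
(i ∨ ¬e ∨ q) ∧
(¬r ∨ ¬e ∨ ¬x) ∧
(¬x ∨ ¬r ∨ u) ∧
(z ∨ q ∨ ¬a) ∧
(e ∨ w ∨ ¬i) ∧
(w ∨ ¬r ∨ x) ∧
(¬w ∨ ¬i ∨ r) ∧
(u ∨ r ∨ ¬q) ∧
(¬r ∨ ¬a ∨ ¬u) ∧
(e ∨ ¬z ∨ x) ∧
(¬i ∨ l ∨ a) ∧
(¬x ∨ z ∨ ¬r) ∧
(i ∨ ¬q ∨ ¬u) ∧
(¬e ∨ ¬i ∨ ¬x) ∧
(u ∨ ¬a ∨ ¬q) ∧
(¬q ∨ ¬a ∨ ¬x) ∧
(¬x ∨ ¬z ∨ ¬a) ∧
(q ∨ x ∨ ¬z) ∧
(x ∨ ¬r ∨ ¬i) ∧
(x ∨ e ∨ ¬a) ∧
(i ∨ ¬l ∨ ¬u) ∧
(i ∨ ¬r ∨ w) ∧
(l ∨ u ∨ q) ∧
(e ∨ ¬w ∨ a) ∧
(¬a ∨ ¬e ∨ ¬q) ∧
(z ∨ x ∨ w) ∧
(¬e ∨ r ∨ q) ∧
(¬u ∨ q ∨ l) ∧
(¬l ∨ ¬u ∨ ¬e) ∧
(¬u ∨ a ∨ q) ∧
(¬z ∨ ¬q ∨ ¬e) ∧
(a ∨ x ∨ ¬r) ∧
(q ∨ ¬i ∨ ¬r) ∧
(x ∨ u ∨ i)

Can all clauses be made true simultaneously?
No

No, the formula is not satisfiable.

No assignment of truth values to the variables can make all 50 clauses true simultaneously.

The formula is UNSAT (unsatisfiable).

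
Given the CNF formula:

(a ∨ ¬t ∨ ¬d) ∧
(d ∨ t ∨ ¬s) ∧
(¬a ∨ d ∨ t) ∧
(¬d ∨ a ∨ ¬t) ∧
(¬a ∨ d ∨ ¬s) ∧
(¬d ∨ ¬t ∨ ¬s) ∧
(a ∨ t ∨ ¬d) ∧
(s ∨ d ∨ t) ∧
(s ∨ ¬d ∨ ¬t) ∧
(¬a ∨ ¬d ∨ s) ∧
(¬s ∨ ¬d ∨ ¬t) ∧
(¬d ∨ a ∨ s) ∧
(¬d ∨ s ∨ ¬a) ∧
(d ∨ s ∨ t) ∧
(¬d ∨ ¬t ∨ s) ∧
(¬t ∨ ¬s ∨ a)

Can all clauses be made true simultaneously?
Yes

Yes, the formula is satisfiable.

One satisfying assignment is: a=False, t=True, s=False, d=False

Verification: With this assignment, all 16 clauses evaluate to true.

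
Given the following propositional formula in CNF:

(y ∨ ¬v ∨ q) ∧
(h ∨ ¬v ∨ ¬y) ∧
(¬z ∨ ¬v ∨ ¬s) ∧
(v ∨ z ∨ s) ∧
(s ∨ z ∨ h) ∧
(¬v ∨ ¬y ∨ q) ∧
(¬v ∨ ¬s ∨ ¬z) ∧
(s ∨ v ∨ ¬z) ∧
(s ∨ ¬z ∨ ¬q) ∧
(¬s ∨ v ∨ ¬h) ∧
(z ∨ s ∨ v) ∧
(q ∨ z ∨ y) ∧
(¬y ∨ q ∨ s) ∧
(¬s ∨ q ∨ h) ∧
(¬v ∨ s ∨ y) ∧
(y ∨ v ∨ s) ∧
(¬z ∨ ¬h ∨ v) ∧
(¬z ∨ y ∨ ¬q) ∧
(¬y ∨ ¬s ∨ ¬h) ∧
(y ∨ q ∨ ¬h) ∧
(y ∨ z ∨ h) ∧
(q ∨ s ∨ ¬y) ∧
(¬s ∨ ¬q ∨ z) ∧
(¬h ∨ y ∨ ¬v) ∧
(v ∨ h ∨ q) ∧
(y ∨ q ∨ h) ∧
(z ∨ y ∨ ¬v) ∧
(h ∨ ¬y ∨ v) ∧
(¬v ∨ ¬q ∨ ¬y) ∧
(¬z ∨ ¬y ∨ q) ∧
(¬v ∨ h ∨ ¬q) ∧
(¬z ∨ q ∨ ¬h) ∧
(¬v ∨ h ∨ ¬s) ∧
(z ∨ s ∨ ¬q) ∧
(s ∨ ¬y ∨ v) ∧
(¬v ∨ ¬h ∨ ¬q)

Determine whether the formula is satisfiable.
No

No, the formula is not satisfiable.

No assignment of truth values to the variables can make all 36 clauses true simultaneously.

The formula is UNSAT (unsatisfiable).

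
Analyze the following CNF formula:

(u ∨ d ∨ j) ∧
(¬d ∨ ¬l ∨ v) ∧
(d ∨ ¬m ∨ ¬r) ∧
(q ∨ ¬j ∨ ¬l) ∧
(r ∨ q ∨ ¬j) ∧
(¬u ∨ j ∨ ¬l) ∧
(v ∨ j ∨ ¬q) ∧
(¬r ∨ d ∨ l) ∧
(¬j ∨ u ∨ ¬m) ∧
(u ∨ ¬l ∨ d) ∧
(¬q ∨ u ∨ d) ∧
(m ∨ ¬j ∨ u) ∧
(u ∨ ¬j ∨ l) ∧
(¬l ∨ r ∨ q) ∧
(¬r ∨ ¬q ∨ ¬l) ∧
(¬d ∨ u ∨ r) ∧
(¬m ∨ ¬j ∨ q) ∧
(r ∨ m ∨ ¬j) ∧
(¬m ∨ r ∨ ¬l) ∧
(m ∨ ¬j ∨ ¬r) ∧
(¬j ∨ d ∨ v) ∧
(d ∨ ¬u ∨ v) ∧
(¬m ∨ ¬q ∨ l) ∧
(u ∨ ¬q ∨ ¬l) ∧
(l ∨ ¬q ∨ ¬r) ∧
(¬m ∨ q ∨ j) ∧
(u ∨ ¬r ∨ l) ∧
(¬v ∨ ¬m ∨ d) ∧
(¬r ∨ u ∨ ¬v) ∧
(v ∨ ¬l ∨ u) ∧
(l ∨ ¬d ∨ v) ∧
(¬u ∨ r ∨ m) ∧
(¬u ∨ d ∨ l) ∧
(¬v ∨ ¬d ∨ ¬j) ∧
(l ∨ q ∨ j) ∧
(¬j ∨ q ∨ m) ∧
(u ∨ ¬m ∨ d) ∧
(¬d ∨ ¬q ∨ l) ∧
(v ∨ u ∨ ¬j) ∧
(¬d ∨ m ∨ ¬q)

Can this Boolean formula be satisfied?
No

No, the formula is not satisfiable.

No assignment of truth values to the variables can make all 40 clauses true simultaneously.

The formula is UNSAT (unsatisfiable).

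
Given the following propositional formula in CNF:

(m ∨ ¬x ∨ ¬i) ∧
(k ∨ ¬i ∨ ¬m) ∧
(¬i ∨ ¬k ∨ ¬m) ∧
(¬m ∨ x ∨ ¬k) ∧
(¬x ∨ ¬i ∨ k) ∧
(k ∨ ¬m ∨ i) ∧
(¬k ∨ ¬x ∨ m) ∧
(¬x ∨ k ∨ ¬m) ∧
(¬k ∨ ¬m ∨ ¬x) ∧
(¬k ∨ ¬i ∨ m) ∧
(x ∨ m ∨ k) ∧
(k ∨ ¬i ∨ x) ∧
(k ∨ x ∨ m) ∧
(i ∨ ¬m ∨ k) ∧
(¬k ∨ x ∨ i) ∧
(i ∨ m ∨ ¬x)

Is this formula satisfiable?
No

No, the formula is not satisfiable.

No assignment of truth values to the variables can make all 16 clauses true simultaneously.

The formula is UNSAT (unsatisfiable).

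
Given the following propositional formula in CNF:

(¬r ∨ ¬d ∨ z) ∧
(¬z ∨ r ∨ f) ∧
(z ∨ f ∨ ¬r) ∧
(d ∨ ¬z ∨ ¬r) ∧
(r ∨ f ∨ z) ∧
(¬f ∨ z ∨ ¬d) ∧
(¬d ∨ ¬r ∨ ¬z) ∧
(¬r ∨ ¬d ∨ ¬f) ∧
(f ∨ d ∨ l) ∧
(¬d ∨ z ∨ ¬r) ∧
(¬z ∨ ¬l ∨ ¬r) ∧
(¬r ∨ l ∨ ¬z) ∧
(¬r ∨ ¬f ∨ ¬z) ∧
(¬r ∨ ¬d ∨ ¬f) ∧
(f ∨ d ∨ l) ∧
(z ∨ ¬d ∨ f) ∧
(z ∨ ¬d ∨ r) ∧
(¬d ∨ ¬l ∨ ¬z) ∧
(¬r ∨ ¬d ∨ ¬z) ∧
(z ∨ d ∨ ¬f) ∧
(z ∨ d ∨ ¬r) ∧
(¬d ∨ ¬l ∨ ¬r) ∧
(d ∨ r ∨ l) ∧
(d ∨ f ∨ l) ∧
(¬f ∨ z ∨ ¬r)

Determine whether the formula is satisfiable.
Yes

Yes, the formula is satisfiable.

One satisfying assignment is: z=True, r=False, d=False, l=True, f=True

Verification: With this assignment, all 25 clauses evaluate to true.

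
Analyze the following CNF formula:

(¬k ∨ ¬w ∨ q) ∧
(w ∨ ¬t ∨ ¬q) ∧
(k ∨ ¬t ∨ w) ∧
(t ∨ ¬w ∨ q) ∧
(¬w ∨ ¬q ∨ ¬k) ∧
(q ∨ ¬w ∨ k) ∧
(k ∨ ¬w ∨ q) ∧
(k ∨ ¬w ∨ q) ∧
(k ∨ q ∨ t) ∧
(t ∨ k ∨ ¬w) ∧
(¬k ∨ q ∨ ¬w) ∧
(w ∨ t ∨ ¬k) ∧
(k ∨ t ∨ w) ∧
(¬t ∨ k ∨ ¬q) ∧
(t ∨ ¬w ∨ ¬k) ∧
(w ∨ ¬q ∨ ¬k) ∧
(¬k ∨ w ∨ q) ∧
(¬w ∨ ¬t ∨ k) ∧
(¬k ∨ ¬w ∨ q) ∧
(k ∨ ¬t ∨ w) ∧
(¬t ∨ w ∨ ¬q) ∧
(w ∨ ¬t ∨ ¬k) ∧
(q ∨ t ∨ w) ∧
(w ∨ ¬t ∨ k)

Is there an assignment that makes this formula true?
No

No, the formula is not satisfiable.

No assignment of truth values to the variables can make all 24 clauses true simultaneously.

The formula is UNSAT (unsatisfiable).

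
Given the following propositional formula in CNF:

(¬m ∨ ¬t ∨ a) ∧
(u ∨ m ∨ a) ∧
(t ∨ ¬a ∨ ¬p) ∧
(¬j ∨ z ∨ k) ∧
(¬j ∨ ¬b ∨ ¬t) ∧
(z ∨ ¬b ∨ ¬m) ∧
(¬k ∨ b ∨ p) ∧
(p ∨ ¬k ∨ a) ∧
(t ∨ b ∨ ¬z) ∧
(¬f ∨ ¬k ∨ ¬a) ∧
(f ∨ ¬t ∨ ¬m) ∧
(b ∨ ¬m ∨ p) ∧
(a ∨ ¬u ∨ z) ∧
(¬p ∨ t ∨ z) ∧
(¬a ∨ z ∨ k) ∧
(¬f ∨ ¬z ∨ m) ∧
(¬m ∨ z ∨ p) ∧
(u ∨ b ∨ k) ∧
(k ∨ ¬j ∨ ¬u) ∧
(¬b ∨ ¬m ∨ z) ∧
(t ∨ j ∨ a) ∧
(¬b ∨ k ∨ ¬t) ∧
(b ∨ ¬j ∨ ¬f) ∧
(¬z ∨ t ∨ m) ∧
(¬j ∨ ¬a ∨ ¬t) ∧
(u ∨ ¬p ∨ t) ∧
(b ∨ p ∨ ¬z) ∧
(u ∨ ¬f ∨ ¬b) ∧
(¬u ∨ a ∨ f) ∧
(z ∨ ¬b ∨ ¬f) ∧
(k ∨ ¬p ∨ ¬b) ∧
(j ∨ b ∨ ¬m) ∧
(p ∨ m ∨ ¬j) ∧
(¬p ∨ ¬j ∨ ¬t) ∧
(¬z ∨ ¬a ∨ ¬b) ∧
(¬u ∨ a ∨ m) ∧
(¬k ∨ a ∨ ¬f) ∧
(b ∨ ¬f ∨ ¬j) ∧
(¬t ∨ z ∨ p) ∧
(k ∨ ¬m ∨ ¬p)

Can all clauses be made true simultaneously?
Yes

Yes, the formula is satisfiable.

One satisfying assignment is: k=True, j=False, z=False, m=False, t=True, u=True, b=False, p=True, a=True, f=False

Verification: With this assignment, all 40 clauses evaluate to true.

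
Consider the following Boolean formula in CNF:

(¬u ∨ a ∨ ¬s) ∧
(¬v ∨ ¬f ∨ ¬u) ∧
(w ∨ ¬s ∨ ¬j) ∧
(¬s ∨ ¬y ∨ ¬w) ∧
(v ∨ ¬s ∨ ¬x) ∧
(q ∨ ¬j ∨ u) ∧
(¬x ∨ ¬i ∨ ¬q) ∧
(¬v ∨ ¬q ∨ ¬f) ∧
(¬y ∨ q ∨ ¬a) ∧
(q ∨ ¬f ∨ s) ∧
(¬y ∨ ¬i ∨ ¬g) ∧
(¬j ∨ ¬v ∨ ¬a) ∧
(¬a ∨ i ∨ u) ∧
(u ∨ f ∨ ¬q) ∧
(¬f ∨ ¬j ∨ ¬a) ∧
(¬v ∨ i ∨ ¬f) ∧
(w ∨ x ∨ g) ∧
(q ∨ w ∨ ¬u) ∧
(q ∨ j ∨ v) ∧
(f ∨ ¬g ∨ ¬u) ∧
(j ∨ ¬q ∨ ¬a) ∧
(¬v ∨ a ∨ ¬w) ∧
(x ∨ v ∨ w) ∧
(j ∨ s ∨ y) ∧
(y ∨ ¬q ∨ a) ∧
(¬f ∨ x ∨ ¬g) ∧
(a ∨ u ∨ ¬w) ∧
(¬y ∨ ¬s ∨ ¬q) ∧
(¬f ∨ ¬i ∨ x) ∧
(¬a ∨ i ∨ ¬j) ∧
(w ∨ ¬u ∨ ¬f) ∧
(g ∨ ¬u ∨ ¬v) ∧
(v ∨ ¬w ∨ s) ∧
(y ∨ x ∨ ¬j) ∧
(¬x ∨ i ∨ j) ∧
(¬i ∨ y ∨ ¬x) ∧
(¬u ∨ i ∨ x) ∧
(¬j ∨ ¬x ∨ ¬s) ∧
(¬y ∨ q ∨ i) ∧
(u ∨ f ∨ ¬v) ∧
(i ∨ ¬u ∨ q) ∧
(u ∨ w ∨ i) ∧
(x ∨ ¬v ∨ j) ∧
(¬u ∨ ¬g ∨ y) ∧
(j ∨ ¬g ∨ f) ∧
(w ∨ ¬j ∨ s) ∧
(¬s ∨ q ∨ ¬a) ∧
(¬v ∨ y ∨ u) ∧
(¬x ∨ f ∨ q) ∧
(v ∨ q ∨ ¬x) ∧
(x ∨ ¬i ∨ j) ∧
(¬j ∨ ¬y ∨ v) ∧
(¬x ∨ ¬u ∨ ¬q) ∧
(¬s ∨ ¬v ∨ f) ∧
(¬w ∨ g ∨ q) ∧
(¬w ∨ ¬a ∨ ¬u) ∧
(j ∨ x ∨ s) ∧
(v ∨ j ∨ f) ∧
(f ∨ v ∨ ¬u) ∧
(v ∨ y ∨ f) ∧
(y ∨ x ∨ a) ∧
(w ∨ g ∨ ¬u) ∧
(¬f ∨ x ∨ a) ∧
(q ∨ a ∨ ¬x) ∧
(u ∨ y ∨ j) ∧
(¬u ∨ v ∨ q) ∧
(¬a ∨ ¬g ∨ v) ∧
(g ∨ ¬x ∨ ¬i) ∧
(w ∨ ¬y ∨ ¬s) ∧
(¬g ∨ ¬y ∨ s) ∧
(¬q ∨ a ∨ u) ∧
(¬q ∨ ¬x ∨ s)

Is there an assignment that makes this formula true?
No

No, the formula is not satisfiable.

No assignment of truth values to the variables can make all 72 clauses true simultaneously.

The formula is UNSAT (unsatisfiable).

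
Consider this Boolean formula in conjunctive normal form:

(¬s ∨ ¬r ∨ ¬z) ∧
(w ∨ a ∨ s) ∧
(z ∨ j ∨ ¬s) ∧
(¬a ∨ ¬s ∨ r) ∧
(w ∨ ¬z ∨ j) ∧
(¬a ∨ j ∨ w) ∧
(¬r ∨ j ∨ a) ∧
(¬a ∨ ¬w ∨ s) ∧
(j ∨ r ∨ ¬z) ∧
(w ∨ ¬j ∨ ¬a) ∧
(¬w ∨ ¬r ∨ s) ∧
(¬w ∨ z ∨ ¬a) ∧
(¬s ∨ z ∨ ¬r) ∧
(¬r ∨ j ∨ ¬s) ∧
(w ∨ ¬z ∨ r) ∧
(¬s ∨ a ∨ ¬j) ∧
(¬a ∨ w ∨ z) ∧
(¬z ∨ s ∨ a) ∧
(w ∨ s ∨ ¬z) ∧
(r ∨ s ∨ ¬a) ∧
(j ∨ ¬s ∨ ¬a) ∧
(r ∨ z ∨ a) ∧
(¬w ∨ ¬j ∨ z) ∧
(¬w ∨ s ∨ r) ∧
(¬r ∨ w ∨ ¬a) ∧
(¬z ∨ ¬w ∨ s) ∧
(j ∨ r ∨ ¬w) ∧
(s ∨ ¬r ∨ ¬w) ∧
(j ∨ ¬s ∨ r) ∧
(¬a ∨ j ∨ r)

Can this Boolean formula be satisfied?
No

No, the formula is not satisfiable.

No assignment of truth values to the variables can make all 30 clauses true simultaneously.

The formula is UNSAT (unsatisfiable).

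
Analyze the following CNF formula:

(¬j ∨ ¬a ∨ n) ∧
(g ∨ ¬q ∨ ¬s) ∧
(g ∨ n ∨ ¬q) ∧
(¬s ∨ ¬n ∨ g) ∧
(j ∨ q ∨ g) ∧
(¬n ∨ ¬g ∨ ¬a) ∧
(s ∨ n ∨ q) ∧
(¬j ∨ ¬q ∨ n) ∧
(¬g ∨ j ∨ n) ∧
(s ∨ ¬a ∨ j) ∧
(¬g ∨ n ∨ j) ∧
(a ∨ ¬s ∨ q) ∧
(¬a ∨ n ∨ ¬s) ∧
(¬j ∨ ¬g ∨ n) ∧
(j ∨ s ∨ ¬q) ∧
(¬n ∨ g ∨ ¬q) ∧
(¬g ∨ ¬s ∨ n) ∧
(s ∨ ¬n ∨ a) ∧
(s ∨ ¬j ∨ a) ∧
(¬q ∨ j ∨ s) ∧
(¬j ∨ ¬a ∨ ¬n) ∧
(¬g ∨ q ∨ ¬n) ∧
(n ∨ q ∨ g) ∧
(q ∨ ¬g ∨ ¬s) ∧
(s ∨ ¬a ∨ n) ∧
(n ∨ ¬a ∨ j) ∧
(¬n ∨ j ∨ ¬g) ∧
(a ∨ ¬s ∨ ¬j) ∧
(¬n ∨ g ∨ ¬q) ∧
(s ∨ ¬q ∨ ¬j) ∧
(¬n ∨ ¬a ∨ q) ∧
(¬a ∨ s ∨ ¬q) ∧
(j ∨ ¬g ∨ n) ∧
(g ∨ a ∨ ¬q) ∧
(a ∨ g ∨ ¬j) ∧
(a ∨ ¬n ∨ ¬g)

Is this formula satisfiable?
No

No, the formula is not satisfiable.

No assignment of truth values to the variables can make all 36 clauses true simultaneously.

The formula is UNSAT (unsatisfiable).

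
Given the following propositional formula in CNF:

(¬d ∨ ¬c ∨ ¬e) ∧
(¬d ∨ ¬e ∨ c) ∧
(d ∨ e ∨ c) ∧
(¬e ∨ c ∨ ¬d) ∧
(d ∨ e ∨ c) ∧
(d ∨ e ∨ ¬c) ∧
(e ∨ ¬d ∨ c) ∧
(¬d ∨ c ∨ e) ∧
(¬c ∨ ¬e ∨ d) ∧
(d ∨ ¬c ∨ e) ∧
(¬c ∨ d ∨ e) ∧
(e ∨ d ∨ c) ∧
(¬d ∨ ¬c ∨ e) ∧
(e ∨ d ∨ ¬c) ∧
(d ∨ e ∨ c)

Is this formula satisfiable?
Yes

Yes, the formula is satisfiable.

One satisfying assignment is: d=False, c=False, e=True

Verification: With this assignment, all 15 clauses evaluate to true.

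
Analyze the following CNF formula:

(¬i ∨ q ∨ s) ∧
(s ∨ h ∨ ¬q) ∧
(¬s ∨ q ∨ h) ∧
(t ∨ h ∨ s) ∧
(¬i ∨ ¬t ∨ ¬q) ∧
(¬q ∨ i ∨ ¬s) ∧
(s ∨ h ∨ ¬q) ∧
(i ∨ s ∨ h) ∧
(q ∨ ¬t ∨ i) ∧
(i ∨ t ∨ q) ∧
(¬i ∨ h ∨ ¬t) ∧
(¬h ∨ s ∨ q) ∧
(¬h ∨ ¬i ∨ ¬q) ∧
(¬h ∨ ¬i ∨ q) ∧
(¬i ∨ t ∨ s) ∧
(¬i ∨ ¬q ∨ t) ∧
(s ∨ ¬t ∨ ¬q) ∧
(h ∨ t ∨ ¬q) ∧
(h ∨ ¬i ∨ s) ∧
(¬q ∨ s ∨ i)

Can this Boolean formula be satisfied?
No

No, the formula is not satisfiable.

No assignment of truth values to the variables can make all 20 clauses true simultaneously.

The formula is UNSAT (unsatisfiable).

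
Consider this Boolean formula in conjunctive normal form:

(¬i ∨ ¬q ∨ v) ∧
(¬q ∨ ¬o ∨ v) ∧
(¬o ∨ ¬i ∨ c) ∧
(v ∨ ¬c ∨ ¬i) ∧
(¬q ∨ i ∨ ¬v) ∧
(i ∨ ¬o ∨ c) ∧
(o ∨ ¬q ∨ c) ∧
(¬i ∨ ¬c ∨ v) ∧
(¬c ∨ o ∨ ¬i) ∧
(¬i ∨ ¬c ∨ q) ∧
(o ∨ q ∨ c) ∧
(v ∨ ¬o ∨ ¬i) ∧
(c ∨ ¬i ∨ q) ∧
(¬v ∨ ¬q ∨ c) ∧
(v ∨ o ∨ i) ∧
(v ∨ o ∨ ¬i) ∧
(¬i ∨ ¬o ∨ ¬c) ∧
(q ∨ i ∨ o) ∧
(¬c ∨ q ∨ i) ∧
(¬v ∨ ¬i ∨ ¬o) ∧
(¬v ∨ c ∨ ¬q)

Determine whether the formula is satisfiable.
No

No, the formula is not satisfiable.

No assignment of truth values to the variables can make all 21 clauses true simultaneously.

The formula is UNSAT (unsatisfiable).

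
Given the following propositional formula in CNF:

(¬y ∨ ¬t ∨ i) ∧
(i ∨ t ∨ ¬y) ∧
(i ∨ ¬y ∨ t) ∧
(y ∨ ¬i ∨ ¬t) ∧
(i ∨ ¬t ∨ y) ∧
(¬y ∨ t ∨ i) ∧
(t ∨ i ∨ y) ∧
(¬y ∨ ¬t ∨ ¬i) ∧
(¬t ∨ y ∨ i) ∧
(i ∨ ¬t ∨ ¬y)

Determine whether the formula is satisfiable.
Yes

Yes, the formula is satisfiable.

One satisfying assignment is: i=True, y=False, t=False

Verification: With this assignment, all 10 clauses evaluate to true.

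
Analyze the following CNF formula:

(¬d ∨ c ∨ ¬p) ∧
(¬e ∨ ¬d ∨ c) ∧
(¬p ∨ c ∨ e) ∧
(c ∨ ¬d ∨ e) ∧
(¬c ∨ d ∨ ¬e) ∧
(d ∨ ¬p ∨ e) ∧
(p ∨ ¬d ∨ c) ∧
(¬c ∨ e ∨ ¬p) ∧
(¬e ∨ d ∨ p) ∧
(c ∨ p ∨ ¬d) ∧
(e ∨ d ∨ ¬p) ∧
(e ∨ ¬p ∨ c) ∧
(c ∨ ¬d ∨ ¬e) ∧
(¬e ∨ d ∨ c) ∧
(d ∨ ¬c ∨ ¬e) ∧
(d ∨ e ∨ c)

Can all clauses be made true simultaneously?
Yes

Yes, the formula is satisfiable.

One satisfying assignment is: e=False, c=True, p=False, d=False

Verification: With this assignment, all 16 clauses evaluate to true.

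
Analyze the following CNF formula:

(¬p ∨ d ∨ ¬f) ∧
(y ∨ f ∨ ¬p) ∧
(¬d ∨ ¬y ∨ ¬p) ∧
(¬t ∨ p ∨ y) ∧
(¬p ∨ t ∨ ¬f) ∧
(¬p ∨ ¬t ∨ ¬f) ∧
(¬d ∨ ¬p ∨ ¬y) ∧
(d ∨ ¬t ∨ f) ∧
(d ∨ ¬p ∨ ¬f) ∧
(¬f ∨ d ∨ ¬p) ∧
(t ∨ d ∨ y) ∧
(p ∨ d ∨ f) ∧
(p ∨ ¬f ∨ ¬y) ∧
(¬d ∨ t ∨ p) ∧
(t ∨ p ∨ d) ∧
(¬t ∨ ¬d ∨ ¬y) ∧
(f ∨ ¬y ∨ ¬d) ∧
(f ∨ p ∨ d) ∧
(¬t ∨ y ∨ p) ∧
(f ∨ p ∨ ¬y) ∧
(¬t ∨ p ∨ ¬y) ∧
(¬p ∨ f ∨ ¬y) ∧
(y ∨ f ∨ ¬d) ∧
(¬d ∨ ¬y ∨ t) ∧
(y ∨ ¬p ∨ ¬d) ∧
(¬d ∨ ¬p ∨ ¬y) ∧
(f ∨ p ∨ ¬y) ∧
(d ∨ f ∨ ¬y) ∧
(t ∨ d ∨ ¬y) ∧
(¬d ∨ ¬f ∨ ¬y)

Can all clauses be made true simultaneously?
No

No, the formula is not satisfiable.

No assignment of truth values to the variables can make all 30 clauses true simultaneously.

The formula is UNSAT (unsatisfiable).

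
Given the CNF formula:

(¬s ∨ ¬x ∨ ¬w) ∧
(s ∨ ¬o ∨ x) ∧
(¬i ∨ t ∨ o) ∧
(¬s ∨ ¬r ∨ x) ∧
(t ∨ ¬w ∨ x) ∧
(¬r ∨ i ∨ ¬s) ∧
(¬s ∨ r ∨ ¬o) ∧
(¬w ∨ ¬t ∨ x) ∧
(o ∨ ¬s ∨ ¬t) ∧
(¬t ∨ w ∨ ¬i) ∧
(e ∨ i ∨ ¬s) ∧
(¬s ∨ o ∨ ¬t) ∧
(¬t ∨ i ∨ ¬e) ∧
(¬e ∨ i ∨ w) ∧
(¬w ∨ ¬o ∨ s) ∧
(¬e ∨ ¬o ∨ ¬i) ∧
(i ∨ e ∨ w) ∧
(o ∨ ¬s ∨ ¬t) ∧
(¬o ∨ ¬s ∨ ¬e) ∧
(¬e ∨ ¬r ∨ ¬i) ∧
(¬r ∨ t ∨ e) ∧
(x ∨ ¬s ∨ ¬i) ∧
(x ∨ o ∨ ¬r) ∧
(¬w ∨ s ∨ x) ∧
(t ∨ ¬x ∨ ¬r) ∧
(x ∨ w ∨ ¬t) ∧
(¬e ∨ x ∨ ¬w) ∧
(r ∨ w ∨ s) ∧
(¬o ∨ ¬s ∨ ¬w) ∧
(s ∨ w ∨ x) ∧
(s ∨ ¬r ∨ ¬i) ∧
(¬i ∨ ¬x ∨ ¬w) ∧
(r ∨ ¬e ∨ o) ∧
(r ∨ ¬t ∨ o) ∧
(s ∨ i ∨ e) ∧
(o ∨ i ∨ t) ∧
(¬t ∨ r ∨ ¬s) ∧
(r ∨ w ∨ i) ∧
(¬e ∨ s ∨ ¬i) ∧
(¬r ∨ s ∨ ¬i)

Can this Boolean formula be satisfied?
No

No, the formula is not satisfiable.

No assignment of truth values to the variables can make all 40 clauses true simultaneously.

The formula is UNSAT (unsatisfiable).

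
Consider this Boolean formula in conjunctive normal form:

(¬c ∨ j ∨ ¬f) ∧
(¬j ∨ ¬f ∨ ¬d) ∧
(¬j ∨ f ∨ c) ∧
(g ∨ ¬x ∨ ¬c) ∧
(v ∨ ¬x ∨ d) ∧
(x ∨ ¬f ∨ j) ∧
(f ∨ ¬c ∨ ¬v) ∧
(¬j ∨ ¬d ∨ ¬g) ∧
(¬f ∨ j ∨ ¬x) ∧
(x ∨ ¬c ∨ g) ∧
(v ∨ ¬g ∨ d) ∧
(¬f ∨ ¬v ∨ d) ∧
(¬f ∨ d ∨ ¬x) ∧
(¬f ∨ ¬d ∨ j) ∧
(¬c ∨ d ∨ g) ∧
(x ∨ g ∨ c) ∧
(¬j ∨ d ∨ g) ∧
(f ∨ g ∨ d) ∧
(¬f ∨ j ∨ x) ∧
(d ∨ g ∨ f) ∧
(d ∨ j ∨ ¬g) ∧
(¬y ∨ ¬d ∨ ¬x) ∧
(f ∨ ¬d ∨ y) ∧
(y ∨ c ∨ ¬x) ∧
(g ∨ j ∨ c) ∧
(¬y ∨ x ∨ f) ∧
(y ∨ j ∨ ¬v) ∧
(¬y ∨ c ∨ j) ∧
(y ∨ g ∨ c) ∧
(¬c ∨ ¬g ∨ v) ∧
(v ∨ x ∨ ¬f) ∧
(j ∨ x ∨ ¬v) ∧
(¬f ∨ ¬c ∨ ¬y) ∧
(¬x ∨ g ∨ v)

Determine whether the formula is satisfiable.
No

No, the formula is not satisfiable.

No assignment of truth values to the variables can make all 34 clauses true simultaneously.

The formula is UNSAT (unsatisfiable).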